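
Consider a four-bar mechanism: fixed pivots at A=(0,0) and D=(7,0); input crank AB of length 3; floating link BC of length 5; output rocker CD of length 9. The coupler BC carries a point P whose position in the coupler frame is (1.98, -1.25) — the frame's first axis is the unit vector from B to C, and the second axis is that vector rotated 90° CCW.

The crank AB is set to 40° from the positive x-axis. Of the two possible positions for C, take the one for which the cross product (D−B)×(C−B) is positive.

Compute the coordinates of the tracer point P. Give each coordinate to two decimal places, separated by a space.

A=(0,0), D=(7.00,0)
B = A + 3.00·(cos40°, sin40°) = (2.2981, 1.9284)
|BD| = 5.0819
circle(B,5.00) ∩ circle(D,9.00): a=-2.9687, h=4.0233
  candidates: C₊=(1.0781,6.7772) cross=20.446; C₋=(-1.9752,-0.6675) cross=-20.446
  mode + wants cross > 0 → take C=(1.0781,6.7772) (cross=20.446)
ex = (C−B)/|BC| = (-0.2440,0.9698); ey = (-0.9698,-0.2440)
P = B + 1.98·ex + -1.25·ey = (3.0272,4.1535)

3.03 4.15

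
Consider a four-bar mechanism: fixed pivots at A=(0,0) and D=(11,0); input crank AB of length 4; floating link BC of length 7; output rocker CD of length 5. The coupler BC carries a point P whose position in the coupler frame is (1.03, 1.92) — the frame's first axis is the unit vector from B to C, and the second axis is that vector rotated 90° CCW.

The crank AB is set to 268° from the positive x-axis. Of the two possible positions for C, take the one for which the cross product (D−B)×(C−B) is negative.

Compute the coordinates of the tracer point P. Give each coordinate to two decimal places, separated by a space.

0.48 -1.91

A=(0,0), D=(11.00,0)
B = A + 4.00·(cos268°, sin268°) = (-0.1396, -3.9976)
|BD| = 11.8352
circle(B,7.00) ∩ circle(D,5.00): a=6.9315, h=0.9768
  candidates: C₊=(6.0546,-0.7369) cross=11.561; C₋=(6.7145,-2.5757) cross=-11.561
  mode - wants cross < 0 → take C=(6.7145,-2.5757) (cross=-11.561)
ex = (C−B)/|BC| = (0.9792,0.2031); ey = (-0.2031,0.9792)
P = B + 1.03·ex + 1.92·ey = (0.4789,-1.9084)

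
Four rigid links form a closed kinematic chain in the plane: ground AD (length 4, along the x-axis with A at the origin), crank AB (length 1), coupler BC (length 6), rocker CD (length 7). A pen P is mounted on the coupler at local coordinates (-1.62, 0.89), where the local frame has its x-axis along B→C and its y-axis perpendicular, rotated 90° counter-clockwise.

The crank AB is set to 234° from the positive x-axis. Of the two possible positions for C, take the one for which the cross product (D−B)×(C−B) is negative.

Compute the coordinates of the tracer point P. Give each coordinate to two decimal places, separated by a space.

-0.27 1.01

A=(0,0), D=(4.00,0)
B = A + 1.00·(cos234°, sin234°) = (-0.5878, -0.8090)
|BD| = 4.6586
circle(B,6.00) ∩ circle(D,7.00): a=0.9340, h=5.9269
  candidates: C₊=(-0.6972,5.1900) cross=27.611; C₋=(1.3613,-6.4836) cross=-27.611
  mode - wants cross < 0 → take C=(1.3613,-6.4836) (cross=-27.611)
ex = (C−B)/|BC| = (0.3248,-0.9458); ey = (0.9458,0.3248)
P = B + -1.62·ex + 0.89·ey = (-0.2723,1.0122)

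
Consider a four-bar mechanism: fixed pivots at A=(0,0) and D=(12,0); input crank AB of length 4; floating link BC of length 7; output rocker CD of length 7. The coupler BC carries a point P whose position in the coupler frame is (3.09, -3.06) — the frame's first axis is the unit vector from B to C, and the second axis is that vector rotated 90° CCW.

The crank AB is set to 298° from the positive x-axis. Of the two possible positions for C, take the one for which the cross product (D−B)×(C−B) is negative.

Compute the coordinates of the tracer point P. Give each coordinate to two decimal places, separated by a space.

A=(0,0), D=(12.00,0)
B = A + 4.00·(cos298°, sin298°) = (1.8779, -3.5318)
|BD| = 10.7206
circle(B,7.00) ∩ circle(D,7.00): a=5.3603, h=4.5019
  candidates: C₊=(5.4558,2.4847) cross=48.263; C₋=(8.4221,-6.0165) cross=-48.263
  mode - wants cross < 0 → take C=(8.4221,-6.0165) (cross=-48.263)
ex = (C−B)/|BC| = (0.9349,-0.3550); ey = (0.3550,0.9349)
P = B + 3.09·ex + -3.06·ey = (3.6805,-7.4894)

3.68 -7.49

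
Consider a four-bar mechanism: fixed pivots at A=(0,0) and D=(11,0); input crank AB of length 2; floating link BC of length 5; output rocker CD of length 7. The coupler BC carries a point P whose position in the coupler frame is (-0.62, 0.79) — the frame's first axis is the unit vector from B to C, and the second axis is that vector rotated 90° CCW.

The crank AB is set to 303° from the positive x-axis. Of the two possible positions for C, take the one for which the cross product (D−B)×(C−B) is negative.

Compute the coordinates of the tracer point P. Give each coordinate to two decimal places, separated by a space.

A=(0,0), D=(11.00,0)
B = A + 2.00·(cos303°, sin303°) = (1.0893, -1.6773)
|BD| = 10.0517
circle(B,5.00) ∩ circle(D,7.00): a=3.8320, h=3.2118
  candidates: C₊=(4.3316,2.1289) cross=32.284; C₋=(5.4035,-4.2047) cross=-32.284
  mode - wants cross < 0 → take C=(5.4035,-4.2047) (cross=-32.284)
ex = (C−B)/|BC| = (0.8628,-0.5055); ey = (0.5055,0.8628)
P = B + -0.62·ex + 0.79·ey = (0.9536,-0.6823)

0.95 -0.68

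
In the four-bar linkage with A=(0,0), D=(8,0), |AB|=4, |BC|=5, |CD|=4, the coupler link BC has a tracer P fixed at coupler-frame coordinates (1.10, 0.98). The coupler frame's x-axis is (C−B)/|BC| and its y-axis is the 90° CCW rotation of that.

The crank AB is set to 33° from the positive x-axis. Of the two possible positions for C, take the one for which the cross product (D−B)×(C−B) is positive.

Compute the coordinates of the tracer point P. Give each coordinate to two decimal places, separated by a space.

A=(0,0), D=(8.00,0)
B = A + 4.00·(cos33°, sin33°) = (3.3547, 2.1786)
|BD| = 5.1308
circle(B,5.00) ∩ circle(D,4.00): a=3.4425, h=3.6262
  candidates: C₊=(8.0111,4.0000) cross=18.605; C₋=(4.9317,-2.5662) cross=-18.605
  mode + wants cross > 0 → take C=(8.0111,4.0000) (cross=18.605)
ex = (C−B)/|BC| = (0.9313,0.3643); ey = (-0.3643,0.9313)
P = B + 1.10·ex + 0.98·ey = (4.0221,3.4919)

4.02 3.49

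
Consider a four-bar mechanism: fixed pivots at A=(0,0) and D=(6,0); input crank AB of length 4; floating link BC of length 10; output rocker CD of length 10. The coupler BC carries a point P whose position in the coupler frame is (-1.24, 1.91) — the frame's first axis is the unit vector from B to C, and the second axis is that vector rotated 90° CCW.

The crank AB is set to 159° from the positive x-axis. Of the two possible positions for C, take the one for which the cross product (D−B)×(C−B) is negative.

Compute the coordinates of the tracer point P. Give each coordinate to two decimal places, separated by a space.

-2.40 3.28

A=(0,0), D=(6.00,0)
B = A + 4.00·(cos159°, sin159°) = (-3.7343, 1.4335)
|BD| = 9.8393
circle(B,10.00) ∩ circle(D,10.00): a=4.9197, h=8.7061
  candidates: C₊=(2.4012,9.3300) cross=85.662; C₋=(-0.1355,-7.8965) cross=-85.662
  mode - wants cross < 0 → take C=(-0.1355,-7.8965) (cross=-85.662)
ex = (C−B)/|BC| = (0.3599,-0.9330); ey = (0.9330,0.3599)
P = B + -1.24·ex + 1.91·ey = (-2.3985,3.2778)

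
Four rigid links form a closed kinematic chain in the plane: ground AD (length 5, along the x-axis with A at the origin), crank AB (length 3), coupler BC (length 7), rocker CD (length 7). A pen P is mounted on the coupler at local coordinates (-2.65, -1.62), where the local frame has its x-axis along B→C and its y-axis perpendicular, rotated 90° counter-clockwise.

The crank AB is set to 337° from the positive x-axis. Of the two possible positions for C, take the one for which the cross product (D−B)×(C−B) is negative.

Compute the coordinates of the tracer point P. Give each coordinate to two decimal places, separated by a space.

A=(0,0), D=(5.00,0)
B = A + 3.00·(cos337°, sin337°) = (2.7615, -1.1722)
|BD| = 2.5268
circle(B,7.00) ∩ circle(D,7.00): a=1.2634, h=6.8850
  candidates: C₊=(0.6868,5.5133) cross=17.397; C₋=(7.0747,-6.6855) cross=-17.397
  mode - wants cross < 0 → take C=(7.0747,-6.6855) (cross=-17.397)
ex = (C−B)/|BC| = (0.6162,-0.7876); ey = (0.7876,0.6162)
P = B + -2.65·ex + -1.62·ey = (-0.1473,-0.0832)

-0.15 -0.08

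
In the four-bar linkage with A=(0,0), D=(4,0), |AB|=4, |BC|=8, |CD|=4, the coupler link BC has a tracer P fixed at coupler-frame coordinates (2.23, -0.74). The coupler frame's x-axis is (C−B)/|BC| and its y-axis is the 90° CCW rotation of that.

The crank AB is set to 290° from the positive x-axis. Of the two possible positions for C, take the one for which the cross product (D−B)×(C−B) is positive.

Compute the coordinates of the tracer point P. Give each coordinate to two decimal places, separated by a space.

2.67 -1.80

A=(0,0), D=(4.00,0)
B = A + 4.00·(cos290°, sin290°) = (1.3681, -3.7588)
|BD| = 4.5886
circle(B,8.00) ∩ circle(D,4.00): a=7.5246, h=2.7166
  candidates: C₊=(3.4588,3.9632) cross=12.465; C₋=(7.9093,0.8469) cross=-12.465
  mode + wants cross > 0 → take C=(3.4588,3.9632) (cross=12.465)
ex = (C−B)/|BC| = (0.2613,0.9652); ey = (-0.9652,0.2613)
P = B + 2.23·ex + -0.74·ey = (2.6651,-1.7997)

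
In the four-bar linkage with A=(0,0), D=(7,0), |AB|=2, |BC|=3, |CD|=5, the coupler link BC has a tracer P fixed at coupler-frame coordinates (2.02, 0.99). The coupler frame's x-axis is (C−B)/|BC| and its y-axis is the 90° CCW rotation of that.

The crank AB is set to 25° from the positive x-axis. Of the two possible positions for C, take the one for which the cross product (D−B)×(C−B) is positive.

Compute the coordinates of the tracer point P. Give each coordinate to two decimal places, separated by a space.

2.00 3.09

A=(0,0), D=(7.00,0)
B = A + 2.00·(cos25°, sin25°) = (1.8126, 0.8452)
|BD| = 5.2558
circle(B,3.00) ∩ circle(D,5.00): a=1.1058, h=2.7888
  candidates: C₊=(3.3525,3.4199) cross=14.657; C₋=(2.4555,-2.0851) cross=-14.657
  mode + wants cross > 0 → take C=(3.3525,3.4199) (cross=14.657)
ex = (C−B)/|BC| = (0.5133,0.8582); ey = (-0.8582,0.5133)
P = B + 2.02·ex + 0.99·ey = (1.9998,3.0870)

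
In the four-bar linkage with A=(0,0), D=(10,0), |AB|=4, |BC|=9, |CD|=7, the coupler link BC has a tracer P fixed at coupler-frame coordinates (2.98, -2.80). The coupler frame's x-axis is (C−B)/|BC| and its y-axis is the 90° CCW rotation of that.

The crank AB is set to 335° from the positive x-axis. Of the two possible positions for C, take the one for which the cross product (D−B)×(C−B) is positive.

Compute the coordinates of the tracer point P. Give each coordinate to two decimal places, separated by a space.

A=(0,0), D=(10.00,0)
B = A + 4.00·(cos335°, sin335°) = (3.6252, -1.6905)
|BD| = 6.5951
circle(B,9.00) ∩ circle(D,7.00): a=5.7236, h=6.9455
  candidates: C₊=(7.3773,6.4901) cross=45.807; C₋=(10.9379,-6.9369) cross=-45.807
  mode + wants cross > 0 → take C=(7.3773,6.4901) (cross=45.807)
ex = (C−B)/|BC| = (0.4169,0.9090); ey = (-0.9090,0.4169)
P = B + 2.98·ex + -2.80·ey = (7.4127,-0.1491)

7.41 -0.15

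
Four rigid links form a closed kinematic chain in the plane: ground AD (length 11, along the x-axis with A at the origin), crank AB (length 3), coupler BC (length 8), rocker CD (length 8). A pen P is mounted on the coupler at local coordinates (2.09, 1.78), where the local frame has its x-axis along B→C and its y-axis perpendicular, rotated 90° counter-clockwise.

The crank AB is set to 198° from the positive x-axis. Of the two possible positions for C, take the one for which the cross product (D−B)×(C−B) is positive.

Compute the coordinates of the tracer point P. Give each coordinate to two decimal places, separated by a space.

A=(0,0), D=(11.00,0)
B = A + 3.00·(cos198°, sin198°) = (-2.8532, -0.9271)
|BD| = 13.8842
circle(B,8.00) ∩ circle(D,8.00): a=6.9421, h=3.9759
  candidates: C₊=(3.8079,3.5035) cross=55.202; C₋=(4.3389,-4.4305) cross=-55.202
  mode + wants cross > 0 → take C=(3.8079,3.5035) (cross=55.202)
ex = (C−B)/|BC| = (0.8326,0.5538); ey = (-0.5538,0.8326)
P = B + 2.09·ex + 1.78·ey = (-2.0987,1.7125)

-2.10 1.71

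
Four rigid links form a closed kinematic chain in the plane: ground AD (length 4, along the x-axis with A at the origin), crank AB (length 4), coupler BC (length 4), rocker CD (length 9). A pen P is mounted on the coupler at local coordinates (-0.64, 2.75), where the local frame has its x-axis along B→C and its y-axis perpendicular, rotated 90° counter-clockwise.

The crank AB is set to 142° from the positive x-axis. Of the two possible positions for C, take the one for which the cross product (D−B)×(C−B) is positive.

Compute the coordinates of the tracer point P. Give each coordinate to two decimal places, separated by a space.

A=(0,0), D=(4.00,0)
B = A + 4.00·(cos142°, sin142°) = (-3.1520, 2.4626)
|BD| = 7.5641
circle(B,4.00) ∩ circle(D,9.00): a=-0.5145, h=3.9668
  candidates: C₊=(-2.3471,6.3808) cross=30.005; C₋=(-4.9300,-1.1205) cross=-30.005
  mode + wants cross > 0 → take C=(-2.3471,6.3808) (cross=30.005)
ex = (C−B)/|BC| = (0.2012,0.9795); ey = (-0.9795,0.2012)
P = B + -0.64·ex + 2.75·ey = (-5.9746,2.3892)

-5.97 2.39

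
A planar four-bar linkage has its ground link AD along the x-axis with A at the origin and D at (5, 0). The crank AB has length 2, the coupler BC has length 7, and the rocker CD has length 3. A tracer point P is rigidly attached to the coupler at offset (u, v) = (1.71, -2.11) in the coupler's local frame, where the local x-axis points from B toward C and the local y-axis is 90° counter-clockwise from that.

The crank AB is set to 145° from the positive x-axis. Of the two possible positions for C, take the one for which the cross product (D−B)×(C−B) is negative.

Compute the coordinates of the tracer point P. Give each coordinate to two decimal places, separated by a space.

A=(0,0), D=(5.00,0)
B = A + 2.00·(cos145°, sin145°) = (-1.6383, 1.1472)
|BD| = 6.7367
circle(B,7.00) ∩ circle(D,3.00): a=6.3372, h=2.9733
  candidates: C₊=(5.1126,2.9979) cross=20.030; C₋=(4.1000,-2.8618) cross=-20.030
  mode - wants cross < 0 → take C=(4.1000,-2.8618) (cross=-20.030)
ex = (C−B)/|BC| = (0.8198,-0.5727); ey = (0.5727,0.8198)
P = B + 1.71·ex + -2.11·ey = (-1.4449,-1.5619)

-1.44 -1.56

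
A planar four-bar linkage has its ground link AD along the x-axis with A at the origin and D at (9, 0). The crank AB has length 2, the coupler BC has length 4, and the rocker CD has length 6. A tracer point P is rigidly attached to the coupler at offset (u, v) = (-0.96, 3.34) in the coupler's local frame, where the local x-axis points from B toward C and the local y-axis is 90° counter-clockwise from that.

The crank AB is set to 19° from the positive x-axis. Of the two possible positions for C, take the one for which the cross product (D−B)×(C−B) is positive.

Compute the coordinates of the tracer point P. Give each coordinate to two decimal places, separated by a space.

A=(0,0), D=(9.00,0)
B = A + 2.00·(cos19°, sin19°) = (1.8910, 0.6511)
|BD| = 7.1387
circle(B,4.00) ∩ circle(D,6.00): a=2.1685, h=3.3612
  candidates: C₊=(4.3571,3.8005) cross=23.994; C₋=(3.7440,-2.8938) cross=-23.994
  mode + wants cross > 0 → take C=(4.3571,3.8005) (cross=23.994)
ex = (C−B)/|BC| = (0.6165,0.7873); ey = (-0.7873,0.6165)
P = B + -0.96·ex + 3.34·ey = (-1.3305,1.9545)

-1.33 1.95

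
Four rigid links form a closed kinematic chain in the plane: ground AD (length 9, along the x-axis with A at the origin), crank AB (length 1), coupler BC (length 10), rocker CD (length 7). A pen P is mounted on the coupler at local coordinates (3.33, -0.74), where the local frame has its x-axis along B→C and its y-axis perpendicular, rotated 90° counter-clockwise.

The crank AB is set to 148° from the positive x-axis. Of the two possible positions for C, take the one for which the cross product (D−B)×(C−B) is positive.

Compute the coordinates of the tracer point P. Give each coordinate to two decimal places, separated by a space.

2.23 2.01

A=(0,0), D=(9.00,0)
B = A + 1.00·(cos148°, sin148°) = (-0.8480, 0.5299)
|BD| = 9.8623
circle(B,10.00) ∩ circle(D,7.00): a=7.5168, h=6.5953
  candidates: C₊=(7.0122,6.7118) cross=65.045; C₋=(6.3035,-6.4598) cross=-65.045
  mode + wants cross > 0 → take C=(7.0122,6.7118) (cross=65.045)
ex = (C−B)/|BC| = (0.7860,0.6182); ey = (-0.6182,0.7860)
P = B + 3.33·ex + -0.74·ey = (2.2269,2.0068)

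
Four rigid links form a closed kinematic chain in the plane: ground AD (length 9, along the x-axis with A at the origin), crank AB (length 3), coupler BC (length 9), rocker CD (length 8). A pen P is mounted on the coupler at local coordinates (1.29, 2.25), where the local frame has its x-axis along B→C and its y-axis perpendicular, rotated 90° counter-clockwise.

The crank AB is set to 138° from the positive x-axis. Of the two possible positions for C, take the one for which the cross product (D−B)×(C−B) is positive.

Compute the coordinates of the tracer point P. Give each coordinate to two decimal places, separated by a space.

-2.42 4.59

A=(0,0), D=(9.00,0)
B = A + 3.00·(cos138°, sin138°) = (-2.2294, 2.0074)
|BD| = 11.4074
circle(B,9.00) ∩ circle(D,8.00): a=6.4489, h=6.2779
  candidates: C₊=(5.2235,7.0525) cross=71.615; C₋=(3.0140,-5.3074) cross=-71.615
  mode + wants cross > 0 → take C=(5.2235,7.0525) (cross=71.615)
ex = (C−B)/|BC| = (0.8281,0.5606); ey = (-0.5606,0.8281)
P = B + 1.29·ex + 2.25·ey = (-2.4225,4.5938)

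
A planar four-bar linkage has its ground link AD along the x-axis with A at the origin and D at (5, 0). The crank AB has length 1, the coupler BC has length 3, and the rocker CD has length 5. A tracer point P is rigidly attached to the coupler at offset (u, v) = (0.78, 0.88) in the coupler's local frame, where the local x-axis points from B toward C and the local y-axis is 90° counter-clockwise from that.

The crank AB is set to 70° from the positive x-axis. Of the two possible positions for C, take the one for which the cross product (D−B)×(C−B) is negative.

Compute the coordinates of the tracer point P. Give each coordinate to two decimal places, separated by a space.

A=(0,0), D=(5.00,0)
B = A + 1.00·(cos70°, sin70°) = (0.3420, 0.9397)
|BD| = 4.7518
circle(B,3.00) ∩ circle(D,5.00): a=0.6923, h=2.9190
  candidates: C₊=(1.5979,3.6641) cross=13.871; C₋=(0.4434,-2.0586) cross=-13.871
  mode - wants cross < 0 → take C=(0.4434,-2.0586) (cross=-13.871)
ex = (C−B)/|BC| = (0.0338,-0.9994); ey = (0.9994,0.0338)
P = B + 0.78·ex + 0.88·ey = (1.2479,0.1899)

1.25 0.19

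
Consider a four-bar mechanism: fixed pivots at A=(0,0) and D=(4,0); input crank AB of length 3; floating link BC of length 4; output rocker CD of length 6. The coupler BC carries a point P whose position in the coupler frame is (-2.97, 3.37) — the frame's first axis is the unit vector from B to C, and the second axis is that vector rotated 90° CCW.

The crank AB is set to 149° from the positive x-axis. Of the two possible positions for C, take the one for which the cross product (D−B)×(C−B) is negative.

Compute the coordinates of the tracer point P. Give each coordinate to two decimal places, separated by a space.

A=(0,0), D=(4.00,0)
B = A + 3.00·(cos149°, sin149°) = (-2.5715, 1.5451)
|BD| = 6.7507
circle(B,4.00) ∩ circle(D,6.00): a=1.8940, h=3.5232
  candidates: C₊=(0.0786,4.5412) cross=23.784; C₋=(-1.5341,-2.3180) cross=-23.784
  mode - wants cross < 0 → take C=(-1.5341,-2.3180) (cross=-23.784)
ex = (C−B)/|BC| = (0.2593,-0.9658); ey = (0.9658,0.2593)
P = B + -2.97·ex + 3.37·ey = (-0.0870,5.2875)

-0.09 5.29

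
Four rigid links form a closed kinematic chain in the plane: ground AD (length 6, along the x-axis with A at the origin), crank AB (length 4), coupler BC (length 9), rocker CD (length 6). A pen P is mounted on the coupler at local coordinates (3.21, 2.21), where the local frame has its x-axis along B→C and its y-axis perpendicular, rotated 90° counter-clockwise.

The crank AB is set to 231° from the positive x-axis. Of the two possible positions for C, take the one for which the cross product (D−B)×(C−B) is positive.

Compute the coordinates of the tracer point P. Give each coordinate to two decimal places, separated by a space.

A=(0,0), D=(6.00,0)
B = A + 4.00·(cos231°, sin231°) = (-2.5173, -3.1086)
|BD| = 9.0668
circle(B,9.00) ∩ circle(D,6.00): a=7.0150, h=5.6383
  candidates: C₊=(2.1394,4.5930) cross=51.121; C₋=(6.0056,-6.0000) cross=-51.121
  mode + wants cross > 0 → take C=(2.1394,4.5930) (cross=51.121)
ex = (C−B)/|BC| = (0.5174,0.8557); ey = (-0.8557,0.5174)
P = B + 3.21·ex + 2.21·ey = (-2.7476,0.7818)

-2.75 0.78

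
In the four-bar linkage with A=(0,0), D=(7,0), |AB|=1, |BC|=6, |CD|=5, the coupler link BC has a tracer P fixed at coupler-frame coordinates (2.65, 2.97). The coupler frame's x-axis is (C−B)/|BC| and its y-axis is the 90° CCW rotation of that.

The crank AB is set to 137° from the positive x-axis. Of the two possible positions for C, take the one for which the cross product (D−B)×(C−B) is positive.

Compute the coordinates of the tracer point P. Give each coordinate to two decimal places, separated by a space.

A=(0,0), D=(7.00,0)
B = A + 1.00·(cos137°, sin137°) = (-0.7314, 0.6820)
|BD| = 7.7614
circle(B,6.00) ∩ circle(D,5.00): a=4.5893, h=3.8650
  candidates: C₊=(4.1798,4.1288) cross=29.998; C₋=(3.5006,-3.5713) cross=-29.998
  mode + wants cross > 0 → take C=(4.1798,4.1288) (cross=29.998)
ex = (C−B)/|BC| = (0.8185,0.5745); ey = (-0.5745,0.8185)
P = B + 2.65·ex + 2.97·ey = (-0.2684,4.6354)

-0.27 4.64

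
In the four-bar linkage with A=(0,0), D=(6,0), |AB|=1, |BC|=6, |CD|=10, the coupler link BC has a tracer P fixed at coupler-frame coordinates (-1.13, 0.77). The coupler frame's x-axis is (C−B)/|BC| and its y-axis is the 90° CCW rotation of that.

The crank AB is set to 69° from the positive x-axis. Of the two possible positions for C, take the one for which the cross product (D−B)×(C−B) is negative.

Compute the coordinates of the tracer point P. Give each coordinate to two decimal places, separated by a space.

A=(0,0), D=(6.00,0)
B = A + 1.00·(cos69°, sin69°) = (0.3584, 0.9336)
|BD| = 5.7184
circle(B,6.00) ∩ circle(D,10.00): a=-2.7368, h=5.3394
  candidates: C₊=(-1.4700,6.6482) cross=30.533; C₋=(-3.2135,-3.8874) cross=-30.533
  mode - wants cross < 0 → take C=(-3.2135,-3.8874) (cross=-30.533)
ex = (C−B)/|BC| = (-0.5953,-0.8035); ey = (0.8035,-0.5953)
P = B + -1.13·ex + 0.77·ey = (1.6498,1.3831)

1.65 1.38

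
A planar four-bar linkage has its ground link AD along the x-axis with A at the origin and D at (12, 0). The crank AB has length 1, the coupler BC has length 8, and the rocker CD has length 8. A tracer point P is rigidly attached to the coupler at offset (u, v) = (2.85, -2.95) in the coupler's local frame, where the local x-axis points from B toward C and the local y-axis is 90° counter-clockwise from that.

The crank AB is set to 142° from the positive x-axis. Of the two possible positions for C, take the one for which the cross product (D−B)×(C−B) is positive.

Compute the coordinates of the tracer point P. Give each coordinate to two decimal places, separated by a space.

A=(0,0), D=(12.00,0)
B = A + 1.00·(cos142°, sin142°) = (-0.7880, 0.6157)
|BD| = 12.8028
circle(B,8.00) ∩ circle(D,8.00): a=6.4014, h=4.7981
  candidates: C₊=(5.8367,5.1004) cross=61.429; C₋=(5.3753,-4.4847) cross=-61.429
  mode + wants cross > 0 → take C=(5.8367,5.1004) (cross=61.429)
ex = (C−B)/|BC| = (0.8281,0.5606); ey = (-0.5606,0.8281)
P = B + 2.85·ex + -2.95·ey = (3.2258,-0.2295)

3.23 -0.23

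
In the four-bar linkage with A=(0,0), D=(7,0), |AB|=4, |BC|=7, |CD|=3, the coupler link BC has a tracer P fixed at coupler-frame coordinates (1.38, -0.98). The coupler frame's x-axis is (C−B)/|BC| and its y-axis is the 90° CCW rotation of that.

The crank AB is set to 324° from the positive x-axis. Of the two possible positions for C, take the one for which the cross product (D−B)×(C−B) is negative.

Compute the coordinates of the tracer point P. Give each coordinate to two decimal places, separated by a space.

4.83 -2.92

A=(0,0), D=(7.00,0)
B = A + 4.00·(cos324°, sin324°) = (3.2361, -2.3511)
|BD| = 4.4379
circle(B,7.00) ∩ circle(D,3.00): a=6.7256, h=1.9408
  candidates: C₊=(7.9121,2.8580) cross=8.613; C₋=(9.9684,-0.4340) cross=-8.613
  mode - wants cross < 0 → take C=(9.9684,-0.4340) (cross=-8.613)
ex = (C−B)/|BC| = (0.9618,0.2739); ey = (-0.2739,0.9618)
P = B + 1.38·ex + -0.98·ey = (4.8317,-2.9157)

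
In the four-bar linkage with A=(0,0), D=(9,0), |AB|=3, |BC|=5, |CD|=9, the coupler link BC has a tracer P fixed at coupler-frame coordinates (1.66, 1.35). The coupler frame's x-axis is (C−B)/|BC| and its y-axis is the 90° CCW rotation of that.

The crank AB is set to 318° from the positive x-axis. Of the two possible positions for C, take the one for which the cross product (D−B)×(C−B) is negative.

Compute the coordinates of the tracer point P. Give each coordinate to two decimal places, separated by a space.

3.88 -3.36

A=(0,0), D=(9.00,0)
B = A + 3.00·(cos318°, sin318°) = (2.2294, -2.0074)
|BD| = 7.0619
circle(B,5.00) ∩ circle(D,9.00): a=-0.4340, h=4.9811
  candidates: C₊=(0.3974,2.6449) cross=35.176; C₋=(3.2293,-6.9064) cross=-35.176
  mode - wants cross < 0 → take C=(3.2293,-6.9064) (cross=-35.176)
ex = (C−B)/|BC| = (0.2000,-0.9798); ey = (0.9798,0.2000)
P = B + 1.66·ex + 1.35·ey = (3.8841,-3.3639)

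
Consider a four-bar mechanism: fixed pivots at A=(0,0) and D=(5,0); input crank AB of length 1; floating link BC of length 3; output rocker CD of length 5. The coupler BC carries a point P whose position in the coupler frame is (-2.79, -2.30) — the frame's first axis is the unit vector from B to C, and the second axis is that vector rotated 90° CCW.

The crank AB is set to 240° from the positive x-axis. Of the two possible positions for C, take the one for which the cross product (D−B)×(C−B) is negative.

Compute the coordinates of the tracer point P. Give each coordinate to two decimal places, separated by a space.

-3.99 0.06

A=(0,0), D=(5.00,0)
B = A + 1.00·(cos240°, sin240°) = (-0.5000, -0.8660)
|BD| = 5.5678
circle(B,3.00) ∩ circle(D,5.00): a=1.3470, h=2.6806
  candidates: C₊=(0.4137,1.9914) cross=14.925; C₋=(1.2476,-3.3045) cross=-14.925
  mode - wants cross < 0 → take C=(1.2476,-3.3045) (cross=-14.925)
ex = (C−B)/|BC| = (0.5825,-0.8128); ey = (0.8128,0.5825)
P = B + -2.79·ex + -2.30·ey = (-3.9947,0.0619)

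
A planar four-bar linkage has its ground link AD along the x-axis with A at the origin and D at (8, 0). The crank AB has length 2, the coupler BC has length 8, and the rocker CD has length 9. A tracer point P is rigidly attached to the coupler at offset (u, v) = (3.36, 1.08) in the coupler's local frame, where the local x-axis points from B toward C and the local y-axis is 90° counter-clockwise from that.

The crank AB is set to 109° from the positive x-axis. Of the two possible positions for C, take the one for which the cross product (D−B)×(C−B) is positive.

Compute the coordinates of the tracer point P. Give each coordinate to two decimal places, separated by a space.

0.57 5.20

A=(0,0), D=(8.00,0)
B = A + 2.00·(cos109°, sin109°) = (-0.6511, 1.8910)
|BD| = 8.8554
circle(B,8.00) ∩ circle(D,9.00): a=3.4678, h=7.2093
  candidates: C₊=(4.2762,8.1935) cross=63.841; C₋=(1.1972,-5.8925) cross=-63.841
  mode + wants cross > 0 → take C=(4.2762,8.1935) (cross=63.841)
ex = (C−B)/|BC| = (0.6159,0.7878); ey = (-0.7878,0.6159)
P = B + 3.36·ex + 1.08·ey = (0.5675,5.2033)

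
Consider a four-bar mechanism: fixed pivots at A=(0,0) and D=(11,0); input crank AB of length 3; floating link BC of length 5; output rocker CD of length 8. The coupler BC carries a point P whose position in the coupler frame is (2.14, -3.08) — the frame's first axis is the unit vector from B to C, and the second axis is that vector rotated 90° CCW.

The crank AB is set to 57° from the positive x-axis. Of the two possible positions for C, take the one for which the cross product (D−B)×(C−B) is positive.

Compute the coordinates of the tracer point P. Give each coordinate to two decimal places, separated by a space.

A=(0,0), D=(11.00,0)
B = A + 3.00·(cos57°, sin57°) = (1.6339, 2.5160)
|BD| = 9.6981
circle(B,5.00) ∩ circle(D,8.00): a=2.8384, h=4.1163
  candidates: C₊=(5.4430,5.7550) cross=39.920; C₋=(3.3072,-2.1957) cross=-39.920
  mode + wants cross > 0 → take C=(5.4430,5.7550) (cross=39.920)
ex = (C−B)/|BC| = (0.7618,0.6478); ey = (-0.6478,0.7618)
P = B + 2.14·ex + -3.08·ey = (5.2594,1.5559)

5.26 1.56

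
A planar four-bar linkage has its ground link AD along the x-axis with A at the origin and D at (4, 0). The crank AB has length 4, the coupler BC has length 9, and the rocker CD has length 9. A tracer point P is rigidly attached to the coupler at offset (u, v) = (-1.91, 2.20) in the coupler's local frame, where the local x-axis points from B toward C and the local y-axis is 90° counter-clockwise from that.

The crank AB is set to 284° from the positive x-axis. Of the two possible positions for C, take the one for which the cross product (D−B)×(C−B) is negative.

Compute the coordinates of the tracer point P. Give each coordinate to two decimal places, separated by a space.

A=(0,0), D=(4.00,0)
B = A + 4.00·(cos284°, sin284°) = (0.9677, -3.8812)
|BD| = 4.9253
circle(B,9.00) ∩ circle(D,9.00): a=2.4626, h=8.6565
  candidates: C₊=(-4.3376,3.3889) cross=42.636; C₋=(9.3053,-7.2701) cross=-42.636
  mode - wants cross < 0 → take C=(9.3053,-7.2701) (cross=-42.636)
ex = (C−B)/|BC| = (0.9264,-0.3765); ey = (0.3765,0.9264)
P = B + -1.91·ex + 2.20·ey = (0.0267,-1.1239)

0.03 -1.12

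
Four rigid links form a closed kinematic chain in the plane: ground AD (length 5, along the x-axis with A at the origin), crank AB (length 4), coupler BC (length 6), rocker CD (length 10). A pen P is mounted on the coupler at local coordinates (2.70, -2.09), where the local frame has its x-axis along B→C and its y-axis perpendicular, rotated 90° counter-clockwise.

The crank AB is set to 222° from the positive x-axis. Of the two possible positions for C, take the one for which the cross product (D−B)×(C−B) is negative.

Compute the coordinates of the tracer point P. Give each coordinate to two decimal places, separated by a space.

A=(0,0), D=(5.00,0)
B = A + 4.00·(cos222°, sin222°) = (-2.9726, -2.6765)
|BD| = 8.4099
circle(B,6.00) ∩ circle(D,10.00): a=0.3999, h=5.9867
  candidates: C₊=(-4.4988,3.1261) cross=50.347; C₋=(-0.6882,-8.2246) cross=-50.347
  mode - wants cross < 0 → take C=(-0.6882,-8.2246) (cross=-50.347)
ex = (C−B)/|BC| = (0.3807,-0.9247); ey = (0.9247,0.3807)
P = B + 2.70·ex + -2.09·ey = (-3.8772,-5.9689)

-3.88 -5.97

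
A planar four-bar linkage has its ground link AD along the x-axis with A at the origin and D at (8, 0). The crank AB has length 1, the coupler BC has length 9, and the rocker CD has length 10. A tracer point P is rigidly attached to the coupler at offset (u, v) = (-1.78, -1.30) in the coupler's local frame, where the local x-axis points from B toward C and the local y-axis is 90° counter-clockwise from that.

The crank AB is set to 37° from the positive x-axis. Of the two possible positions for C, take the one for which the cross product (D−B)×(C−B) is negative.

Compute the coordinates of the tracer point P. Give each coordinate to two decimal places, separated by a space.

-0.79 2.13

A=(0,0), D=(8.00,0)
B = A + 1.00·(cos37°, sin37°) = (0.7986, 0.6018)
|BD| = 7.2265
circle(B,9.00) ∩ circle(D,10.00): a=2.2986, h=8.7015
  candidates: C₊=(3.8139,9.0817) cross=62.881; C₋=(2.3646,-8.2609) cross=-62.881
  mode - wants cross < 0 → take C=(2.3646,-8.2609) (cross=-62.881)
ex = (C−B)/|BC| = (0.1740,-0.9847); ey = (0.9847,0.1740)
P = B + -1.78·ex + -1.30·ey = (-0.7913,2.1285)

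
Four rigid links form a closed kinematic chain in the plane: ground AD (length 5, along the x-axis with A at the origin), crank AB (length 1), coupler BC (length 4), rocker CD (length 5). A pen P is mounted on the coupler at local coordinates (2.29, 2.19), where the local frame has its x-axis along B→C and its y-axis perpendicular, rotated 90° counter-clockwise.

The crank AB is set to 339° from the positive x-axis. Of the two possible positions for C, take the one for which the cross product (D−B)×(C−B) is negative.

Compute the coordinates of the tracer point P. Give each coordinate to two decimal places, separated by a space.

A=(0,0), D=(5.00,0)
B = A + 1.00·(cos339°, sin339°) = (0.9336, -0.3584)
|BD| = 4.0822
circle(B,4.00) ∩ circle(D,5.00): a=0.9387, h=3.8883
  candidates: C₊=(1.5273,3.5973) cross=15.873; C₋=(2.2100,-4.1492) cross=-15.873
  mode - wants cross < 0 → take C=(2.2100,-4.1492) (cross=-15.873)
ex = (C−B)/|BC| = (0.3191,-0.9477); ey = (0.9477,0.3191)
P = B + 2.29·ex + 2.19·ey = (3.7399,-1.8298)

3.74 -1.83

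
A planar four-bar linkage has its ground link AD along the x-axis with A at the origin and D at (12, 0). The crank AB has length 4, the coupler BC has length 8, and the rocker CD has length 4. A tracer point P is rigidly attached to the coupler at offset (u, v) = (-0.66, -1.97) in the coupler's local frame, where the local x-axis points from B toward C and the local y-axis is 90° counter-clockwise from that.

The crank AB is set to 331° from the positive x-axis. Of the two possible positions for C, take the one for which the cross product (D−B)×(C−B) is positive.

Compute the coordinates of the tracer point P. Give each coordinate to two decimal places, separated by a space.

4.26 -3.87

A=(0,0), D=(12.00,0)
B = A + 4.00·(cos331°, sin331°) = (3.4985, -1.9392)
|BD| = 8.7199
circle(B,8.00) ∩ circle(D,4.00): a=7.1123, h=3.6627
  candidates: C₊=(9.6181,3.2135) cross=31.939; C₋=(11.2472,-3.9285) cross=-31.939
  mode + wants cross > 0 → take C=(9.6181,3.2135) (cross=31.939)
ex = (C−B)/|BC| = (0.7649,0.6441); ey = (-0.6441,0.7649)
P = B + -0.66·ex + -1.97·ey = (4.2625,-3.8713)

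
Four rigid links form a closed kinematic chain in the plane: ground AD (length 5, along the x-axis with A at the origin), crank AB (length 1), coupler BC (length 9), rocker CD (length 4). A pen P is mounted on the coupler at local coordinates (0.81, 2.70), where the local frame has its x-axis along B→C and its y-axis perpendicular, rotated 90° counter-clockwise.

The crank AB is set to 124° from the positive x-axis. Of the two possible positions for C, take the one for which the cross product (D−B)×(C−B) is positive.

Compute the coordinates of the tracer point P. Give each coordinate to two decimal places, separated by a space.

A=(0,0), D=(5.00,0)
B = A + 1.00·(cos124°, sin124°) = (-0.5592, 0.8290)
|BD| = 5.6207
circle(B,9.00) ∩ circle(D,4.00): a=8.5926, h=2.6773
  candidates: C₊=(8.3343,2.2097) cross=15.048; C₋=(7.5445,-3.0863) cross=-15.048
  mode + wants cross > 0 → take C=(8.3343,2.2097) (cross=15.048)
ex = (C−B)/|BC| = (0.9882,0.1534); ey = (-0.1534,0.9882)
P = B + 0.81·ex + 2.70·ey = (-0.1730,3.6213)

-0.17 3.62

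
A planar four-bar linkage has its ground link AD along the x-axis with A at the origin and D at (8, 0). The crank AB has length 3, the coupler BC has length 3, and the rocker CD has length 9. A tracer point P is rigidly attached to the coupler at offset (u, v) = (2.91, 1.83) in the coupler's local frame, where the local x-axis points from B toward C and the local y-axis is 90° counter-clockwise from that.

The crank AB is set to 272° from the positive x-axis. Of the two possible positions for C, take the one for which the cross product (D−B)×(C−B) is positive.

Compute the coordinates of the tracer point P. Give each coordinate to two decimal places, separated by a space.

-2.67 -0.96

A=(0,0), D=(8.00,0)
B = A + 3.00·(cos272°, sin272°) = (0.1047, -2.9982)
|BD| = 8.4454
circle(B,3.00) ∩ circle(D,9.00): a=-0.0400, h=2.9997
  candidates: C₊=(-0.9976,-0.2080) cross=25.334; C₋=(1.1323,-5.8167) cross=-25.334
  mode + wants cross > 0 → take C=(-0.9976,-0.2080) (cross=25.334)
ex = (C−B)/|BC| = (-0.3674,0.9301); ey = (-0.9301,-0.3674)
P = B + 2.91·ex + 1.83·ey = (-2.6665,-0.9641)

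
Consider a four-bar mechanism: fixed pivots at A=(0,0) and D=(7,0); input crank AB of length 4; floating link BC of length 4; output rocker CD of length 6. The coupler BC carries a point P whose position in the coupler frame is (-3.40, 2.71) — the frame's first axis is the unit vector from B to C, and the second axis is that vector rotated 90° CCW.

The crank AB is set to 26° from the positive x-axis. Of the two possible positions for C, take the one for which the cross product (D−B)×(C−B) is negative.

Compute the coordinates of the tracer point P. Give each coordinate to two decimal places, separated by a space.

7.81 2.82

A=(0,0), D=(7.00,0)
B = A + 4.00·(cos26°, sin26°) = (3.5952, 1.7535)
|BD| = 3.8298
circle(B,4.00) ∩ circle(D,6.00): a=-0.6962, h=3.9390
  candidates: C₊=(4.7797,5.5741) cross=15.085; C₋=(1.1728,-1.4296) cross=-15.085
  mode - wants cross < 0 → take C=(1.1728,-1.4296) (cross=-15.085)
ex = (C−B)/|BC| = (-0.6056,-0.7958); ey = (0.7958,-0.6056)
P = B + -3.40·ex + 2.71·ey = (7.8107,2.8180)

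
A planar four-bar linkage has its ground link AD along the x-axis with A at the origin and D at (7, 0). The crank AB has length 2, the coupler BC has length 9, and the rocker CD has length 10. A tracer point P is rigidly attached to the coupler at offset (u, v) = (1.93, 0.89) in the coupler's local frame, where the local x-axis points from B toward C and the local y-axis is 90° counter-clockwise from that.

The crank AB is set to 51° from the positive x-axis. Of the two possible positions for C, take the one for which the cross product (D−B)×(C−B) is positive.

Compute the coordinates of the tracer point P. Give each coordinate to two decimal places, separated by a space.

1.23 3.68

A=(0,0), D=(7.00,0)
B = A + 2.00·(cos51°, sin51°) = (1.2586, 1.5543)
|BD| = 5.9480
circle(B,9.00) ∩ circle(D,10.00): a=1.3768, h=8.8941
  candidates: C₊=(4.9118,9.7795) cross=52.902; C₋=(0.2635,-7.3905) cross=-52.902
  mode + wants cross > 0 → take C=(4.9118,9.7795) (cross=52.902)
ex = (C−B)/|BC| = (0.4059,0.9139); ey = (-0.9139,0.4059)
P = B + 1.93·ex + 0.89·ey = (1.2286,3.6794)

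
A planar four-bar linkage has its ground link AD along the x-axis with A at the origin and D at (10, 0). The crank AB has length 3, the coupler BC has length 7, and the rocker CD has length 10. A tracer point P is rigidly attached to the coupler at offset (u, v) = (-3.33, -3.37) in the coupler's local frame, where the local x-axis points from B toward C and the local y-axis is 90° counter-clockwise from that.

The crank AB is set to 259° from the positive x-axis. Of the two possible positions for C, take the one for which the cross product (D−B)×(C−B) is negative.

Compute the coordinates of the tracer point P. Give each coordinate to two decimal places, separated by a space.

-5.31 -2.76

A=(0,0), D=(10.00,0)
B = A + 3.00·(cos259°, sin259°) = (-0.5724, -2.9449)
|BD| = 10.9749
circle(B,7.00) ∩ circle(D,10.00): a=3.1640, h=6.2441
  candidates: C₊=(0.8000,3.9193) cross=68.529; C₋=(4.1510,-8.1110) cross=-68.529
  mode - wants cross < 0 → take C=(4.1510,-8.1110) (cross=-68.529)
ex = (C−B)/|BC| = (0.6748,-0.7380); ey = (0.7380,0.6748)
P = B + -3.33·ex + -3.37·ey = (-5.3066,-2.7613)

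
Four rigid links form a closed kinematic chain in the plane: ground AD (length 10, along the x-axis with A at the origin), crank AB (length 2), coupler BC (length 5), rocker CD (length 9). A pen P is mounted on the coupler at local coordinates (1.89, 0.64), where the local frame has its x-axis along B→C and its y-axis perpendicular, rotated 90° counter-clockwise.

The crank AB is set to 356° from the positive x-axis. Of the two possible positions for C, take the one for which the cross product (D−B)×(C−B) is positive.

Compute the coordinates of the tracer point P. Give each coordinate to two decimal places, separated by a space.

A=(0,0), D=(10.00,0)
B = A + 2.00·(cos356°, sin356°) = (1.9951, -0.1395)
|BD| = 8.0061
circle(B,5.00) ∩ circle(D,9.00): a=0.5057, h=4.9744
  candidates: C₊=(2.4141,4.8429) cross=39.825; C₋=(2.5874,-5.1043) cross=-39.825
  mode + wants cross > 0 → take C=(2.4141,4.8429) (cross=39.825)
ex = (C−B)/|BC| = (0.0838,0.9965); ey = (-0.9965,0.0838)
P = B + 1.89·ex + 0.64·ey = (1.5157,1.7975)

1.52 1.80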